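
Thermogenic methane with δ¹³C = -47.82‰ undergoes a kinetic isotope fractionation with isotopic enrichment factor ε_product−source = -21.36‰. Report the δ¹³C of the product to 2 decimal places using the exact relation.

Exactly, δ_product = (δ_source + 1000)·(ε/1000 + 1) − 1000.
δ_product = (-47.82 + 1000) × (-21.36/1000 + 1) − 1000
δ_product = -68.159‰

-68.16‰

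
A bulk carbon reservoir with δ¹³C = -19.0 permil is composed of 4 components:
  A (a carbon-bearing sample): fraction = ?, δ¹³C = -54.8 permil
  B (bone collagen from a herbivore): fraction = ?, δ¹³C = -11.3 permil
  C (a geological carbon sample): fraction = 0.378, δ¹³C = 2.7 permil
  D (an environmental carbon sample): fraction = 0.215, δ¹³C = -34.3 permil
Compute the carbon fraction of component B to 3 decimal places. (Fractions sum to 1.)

Let f_B and f_A be the unknown fractions; fractions sum to 1 so f_B + f_A = 0.407.
Mass balance: Σ fᵢ·δᵢ = δ_bulk ⇒ f_B·(-11.3) + f_A·(-54.8) = -19.0 − (-6.354) = -12.646
Substitute f_A = 0.407 − f_B:
f_B·(-11.3 − -54.8) = -12.646 − 0.407×(-54.8) = 9.657
f_B = 9.657 / 43.5 = 0.2220

0.222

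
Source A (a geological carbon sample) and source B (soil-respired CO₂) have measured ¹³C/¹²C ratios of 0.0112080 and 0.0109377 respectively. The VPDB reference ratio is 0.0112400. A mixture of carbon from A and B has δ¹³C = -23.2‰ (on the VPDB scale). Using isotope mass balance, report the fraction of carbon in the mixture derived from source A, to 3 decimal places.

δ_A = (0.0112080/0.0112400 − 1)×1000 = (0.997153 − 1)×1000 = -2.847‰
δ_B = (0.0109377/0.0112400 − 1)×1000 = (0.973105 − 1)×1000 = -26.895‰
f_A = (δ_mix − δ_B)/(δ_A − δ_B) = (-23.2 − (-26.895))/(-2.847 − (-26.895))
f_A = 3.695 / 24.048 = 0.1537

0.154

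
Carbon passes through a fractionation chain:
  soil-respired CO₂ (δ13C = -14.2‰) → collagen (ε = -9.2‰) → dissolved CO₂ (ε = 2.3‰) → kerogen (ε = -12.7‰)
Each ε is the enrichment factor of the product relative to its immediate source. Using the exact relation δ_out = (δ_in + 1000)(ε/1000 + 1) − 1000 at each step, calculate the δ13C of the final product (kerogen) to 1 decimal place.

step 1: δ = (-14.20 + 1000)·(-9.2/1000 + 1) − 1000 = -23.27‰
step 2: δ = (-23.27 + 1000)·(2.3/1000 + 1) − 1000 = -21.02‰
step 3: δ = (-21.02 + 1000)·(-12.7/1000 + 1) − 1000 = -33.46‰

-33.5‰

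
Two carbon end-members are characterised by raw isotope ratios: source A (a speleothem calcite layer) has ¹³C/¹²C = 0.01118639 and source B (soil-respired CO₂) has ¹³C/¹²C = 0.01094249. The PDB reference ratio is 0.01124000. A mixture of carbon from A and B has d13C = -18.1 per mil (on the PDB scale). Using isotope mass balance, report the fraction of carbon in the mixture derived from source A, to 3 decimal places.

0.386

δ_A = (0.01118639/0.01124000 − 1)×1000 = (0.995230 − 1)×1000 = -4.770 per mil
δ_B = (0.01094249/0.01124000 − 1)×1000 = (0.973531 − 1)×1000 = -26.469 per mil
f_A = (δ_mix − δ_B)/(δ_A − δ_B) = (-18.1 − (-26.469))/(-4.770 − (-26.469))
f_A = 8.369 / 21.699 = 0.3857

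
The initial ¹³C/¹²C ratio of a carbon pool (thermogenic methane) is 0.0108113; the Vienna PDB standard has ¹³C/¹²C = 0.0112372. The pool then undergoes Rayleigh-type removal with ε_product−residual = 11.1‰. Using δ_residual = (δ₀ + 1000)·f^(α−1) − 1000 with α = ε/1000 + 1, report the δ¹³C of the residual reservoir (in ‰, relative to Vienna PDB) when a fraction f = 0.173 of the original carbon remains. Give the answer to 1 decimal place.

-56.5‰

δ₀ = (0.0108113/0.0112372 − 1)×1000 = (0.962099 − 1)×1000 = -37.901‰
α − 1 = ε/1000 = 0.0111
f^(α−1) = 0.173^(0.0111) = 0.980714
δ_res = (-37.901 + 1000) × 0.980714 − 1000 = 943.544 − 1000 = -56.46‰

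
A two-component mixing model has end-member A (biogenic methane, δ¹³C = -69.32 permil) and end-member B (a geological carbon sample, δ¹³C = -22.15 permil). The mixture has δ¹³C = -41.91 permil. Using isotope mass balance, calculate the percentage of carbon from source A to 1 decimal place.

41.9%

δ_mix = f_A·δ_A + (1 − f_A)·δ_B  ⇒  f_A = (δ_mix − δ_B)/(δ_A − δ_B)
f_A = (-41.91 − (-22.15)) / (-69.32 − (-22.15))
f_A = -19.76 / -47.17 = 0.4189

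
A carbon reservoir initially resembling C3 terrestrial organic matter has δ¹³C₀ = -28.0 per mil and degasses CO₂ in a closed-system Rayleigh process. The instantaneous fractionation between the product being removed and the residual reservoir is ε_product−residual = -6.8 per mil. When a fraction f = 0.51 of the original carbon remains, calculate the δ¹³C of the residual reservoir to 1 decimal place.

-23.5 per mil

Rayleigh residual: δ_res = (δ₀ + 1000)·f^(α−1) − 1000
α = ε/1000 + 1 = 0.99320, so α − 1 = -0.00680
f^(α−1) = 0.51^(-0.00680) = 1.004589
δ_res = (-28.0 + 1000) × 1.004589 − 1000 = 976.461 − 1000 = -23.54 per mil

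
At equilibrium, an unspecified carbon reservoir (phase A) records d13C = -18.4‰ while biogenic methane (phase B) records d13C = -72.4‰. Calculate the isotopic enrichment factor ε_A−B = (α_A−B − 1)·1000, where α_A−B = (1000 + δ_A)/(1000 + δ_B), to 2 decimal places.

58.21‰

α_A−B = (1000 + -18.4) / (1000 + -72.4) = 981.6 / 927.6 = 1.058215
ε_A−B = (1.058215 − 1) × 1000 = 58.215‰
(The approximation ε ≈ δ_A − δ_B would give 54.0‰.)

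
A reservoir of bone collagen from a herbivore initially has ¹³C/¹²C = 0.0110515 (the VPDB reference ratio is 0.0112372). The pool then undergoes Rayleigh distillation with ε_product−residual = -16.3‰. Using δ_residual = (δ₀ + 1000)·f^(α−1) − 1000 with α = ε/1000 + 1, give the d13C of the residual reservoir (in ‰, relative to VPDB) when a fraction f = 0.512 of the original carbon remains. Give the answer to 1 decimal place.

-5.7‰

δ₀ = (0.0110515/0.0112372 − 1)×1000 = (0.983475 − 1)×1000 = -16.525‰
α − 1 = ε/1000 = -0.0163
f^(α−1) = 0.512^(-0.0163) = 1.010971
δ_res = (-16.525 + 1000) × 1.010971 − 1000 = 994.265 − 1000 = -5.74‰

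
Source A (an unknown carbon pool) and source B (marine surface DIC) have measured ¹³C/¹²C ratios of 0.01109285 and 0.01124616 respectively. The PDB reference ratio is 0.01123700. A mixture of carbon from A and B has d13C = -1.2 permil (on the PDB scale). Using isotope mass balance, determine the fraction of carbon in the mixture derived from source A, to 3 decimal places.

δ_A = (0.01109285/0.01123700 − 1)×1000 = (0.987172 − 1)×1000 = -12.828 permil
δ_B = (0.01124616/0.01123700 − 1)×1000 = (1.000815 − 1)×1000 = 0.815 permil
f_A = (δ_mix − δ_B)/(δ_A − δ_B) = (-1.2 − (0.815))/(-12.828 − (0.815))
f_A = -2.015 / -13.643 = 0.1477

0.148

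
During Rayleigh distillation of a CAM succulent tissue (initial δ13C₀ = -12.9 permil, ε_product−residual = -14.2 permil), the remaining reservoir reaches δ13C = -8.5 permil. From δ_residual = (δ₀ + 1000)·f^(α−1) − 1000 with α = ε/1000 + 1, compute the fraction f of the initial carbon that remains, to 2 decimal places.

0.73

α − 1 = ε/1000 = -0.0142
(δ_res + 1000)/(δ₀ + 1000) = (-8.5 + 1000)/(-12.9 + 1000) = 991.5/987.1 = 1.004458
f = 1.004458^(1/-0.0142) = exp(ln(1.004458)/-0.0142) = exp(0.00445/-0.0142)
f = exp(-0.3132) = 0.7311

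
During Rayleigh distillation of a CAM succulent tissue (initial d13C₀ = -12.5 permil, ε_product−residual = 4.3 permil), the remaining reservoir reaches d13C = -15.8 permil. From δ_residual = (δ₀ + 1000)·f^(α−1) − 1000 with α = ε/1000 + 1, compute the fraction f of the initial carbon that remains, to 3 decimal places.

α − 1 = ε/1000 = 0.0043
(δ_res + 1000)/(δ₀ + 1000) = (-15.8 + 1000)/(-12.5 + 1000) = 984.2/987.5 = 0.996658
f = 0.996658^(1/0.0043) = exp(ln(0.996658)/0.0043) = exp(-0.00335/0.0043)
f = exp(-0.7785) = 0.4591

0.459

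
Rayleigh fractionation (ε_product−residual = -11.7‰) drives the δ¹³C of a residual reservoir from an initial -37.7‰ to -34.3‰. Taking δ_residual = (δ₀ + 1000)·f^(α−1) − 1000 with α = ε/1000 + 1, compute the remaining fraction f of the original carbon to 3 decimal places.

0.740

α − 1 = ε/1000 = -0.0117
(δ_res + 1000)/(δ₀ + 1000) = (-34.3 + 1000)/(-37.7 + 1000) = 965.7/962.3 = 1.003533
f = 1.003533^(1/-0.0117) = exp(ln(1.003533)/-0.0117) = exp(0.00353/-0.0117)
f = exp(-0.3015) = 0.7397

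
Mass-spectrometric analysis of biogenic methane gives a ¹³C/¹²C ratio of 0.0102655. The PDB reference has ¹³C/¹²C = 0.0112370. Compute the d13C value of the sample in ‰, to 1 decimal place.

d13C = (R_sample / R_standard − 1) × 1000
R_sample / R_standard = 0.0102655 / 0.0112370 = 0.913545
d13C = (0.913545 − 1) × 1000 = -86.46‰

-86.5‰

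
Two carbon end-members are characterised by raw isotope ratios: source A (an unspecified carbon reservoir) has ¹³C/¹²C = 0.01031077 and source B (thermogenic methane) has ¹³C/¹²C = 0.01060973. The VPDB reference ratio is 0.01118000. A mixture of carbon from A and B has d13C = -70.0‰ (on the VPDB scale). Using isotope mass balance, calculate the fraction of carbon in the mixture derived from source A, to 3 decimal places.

δ_A = (0.01031077/0.01118000 − 1)×1000 = (0.922251 − 1)×1000 = -77.749‰
δ_B = (0.01060973/0.01118000 − 1)×1000 = (0.948992 − 1)×1000 = -51.008‰
f_A = (δ_mix − δ_B)/(δ_A − δ_B) = (-70.0 − (-51.008))/(-77.749 − (-51.008))
f_A = -18.992 / -26.741 = 0.7102

0.710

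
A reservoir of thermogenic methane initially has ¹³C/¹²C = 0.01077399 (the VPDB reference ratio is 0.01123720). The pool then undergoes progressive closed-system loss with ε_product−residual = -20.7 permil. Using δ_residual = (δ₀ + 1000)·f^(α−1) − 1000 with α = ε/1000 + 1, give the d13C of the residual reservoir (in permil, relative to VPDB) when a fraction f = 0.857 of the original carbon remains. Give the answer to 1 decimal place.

δ₀ = (0.01077399/0.01123720 − 1)×1000 = (0.958779 − 1)×1000 = -41.221 permil
α − 1 = ε/1000 = -0.0207
f^(α−1) = 0.857^(-0.0207) = 1.003199
δ_res = (-41.221 + 1000) × 1.003199 − 1000 = 961.846 − 1000 = -38.15 permil

-38.2 permil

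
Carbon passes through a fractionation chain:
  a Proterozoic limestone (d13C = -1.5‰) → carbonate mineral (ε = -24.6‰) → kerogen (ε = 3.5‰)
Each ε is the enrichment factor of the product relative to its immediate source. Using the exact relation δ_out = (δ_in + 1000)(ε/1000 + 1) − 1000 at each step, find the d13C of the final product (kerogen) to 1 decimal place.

step 1: δ = (-1.50 + 1000)·(-24.6/1000 + 1) − 1000 = -26.06‰
step 2: δ = (-26.06 + 1000)·(3.5/1000 + 1) − 1000 = -22.65‰

-22.7‰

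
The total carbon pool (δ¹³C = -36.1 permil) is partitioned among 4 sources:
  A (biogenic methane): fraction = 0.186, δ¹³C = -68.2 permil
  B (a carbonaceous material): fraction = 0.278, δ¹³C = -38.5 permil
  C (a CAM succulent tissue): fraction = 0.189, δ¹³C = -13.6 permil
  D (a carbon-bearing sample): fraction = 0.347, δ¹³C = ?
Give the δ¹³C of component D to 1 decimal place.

-29.2 permil

Isotope mass balance: δ_bulk = Σ fᵢ·δᵢ.
-36.1 = 0.186×(-68.2) + 0.278×(-38.5) + 0.189×(-13.6) + 0.347×δ_D
0.347·δ_D = -36.1 − (-25.959) = -10.141
δ_D = -10.141 / 0.347 = -29.23 permil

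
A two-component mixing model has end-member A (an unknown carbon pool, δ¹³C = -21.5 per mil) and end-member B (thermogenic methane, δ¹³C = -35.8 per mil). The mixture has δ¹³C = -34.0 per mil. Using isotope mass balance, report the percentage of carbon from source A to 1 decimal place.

δ_mix = f_A·δ_A + (1 − f_A)·δ_B  ⇒  f_A = (δ_mix − δ_B)/(δ_A − δ_B)
f_A = (-34.0 − (-35.8)) / (-21.5 − (-35.8))
f_A = 1.8 / 14.3 = 0.1259

12.6%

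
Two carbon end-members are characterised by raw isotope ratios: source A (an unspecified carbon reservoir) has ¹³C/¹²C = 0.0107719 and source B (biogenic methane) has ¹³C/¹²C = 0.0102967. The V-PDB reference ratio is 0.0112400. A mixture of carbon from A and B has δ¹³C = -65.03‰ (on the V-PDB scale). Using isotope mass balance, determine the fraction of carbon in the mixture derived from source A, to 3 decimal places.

0.447

δ_A = (0.0107719/0.0112400 − 1)×1000 = (0.958354 − 1)×1000 = -41.646‰
δ_B = (0.0102967/0.0112400 − 1)×1000 = (0.916077 − 1)×1000 = -83.923‰
f_A = (δ_mix − δ_B)/(δ_A − δ_B) = (-65.03 − (-83.923))/(-41.646 − (-83.923))
f_A = 18.893 / 42.278 = 0.4469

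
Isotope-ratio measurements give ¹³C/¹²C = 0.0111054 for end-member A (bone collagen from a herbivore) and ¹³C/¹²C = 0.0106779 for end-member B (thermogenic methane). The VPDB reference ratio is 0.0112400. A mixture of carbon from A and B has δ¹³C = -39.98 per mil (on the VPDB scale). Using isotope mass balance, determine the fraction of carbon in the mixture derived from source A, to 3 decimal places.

δ_A = (0.0111054/0.0112400 − 1)×1000 = (0.988025 − 1)×1000 = -11.975 per mil
δ_B = (0.0106779/0.0112400 − 1)×1000 = (0.949991 − 1)×1000 = -50.009 per mil
f_A = (δ_mix − δ_B)/(δ_A − δ_B) = (-39.98 − (-50.009))/(-11.975 − (-50.009))
f_A = 10.029 / 38.034 = 0.2637

0.264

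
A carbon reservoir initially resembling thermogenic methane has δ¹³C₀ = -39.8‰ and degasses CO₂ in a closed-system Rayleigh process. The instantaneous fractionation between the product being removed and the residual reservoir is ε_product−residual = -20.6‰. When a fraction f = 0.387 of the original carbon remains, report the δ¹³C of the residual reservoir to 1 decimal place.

-20.8‰

Rayleigh residual: δ_res = (δ₀ + 1000)·f^(α−1) − 1000
α = ε/1000 + 1 = 0.97940, so α − 1 = -0.02060
f^(α−1) = 0.387^(-0.02060) = 1.019749
δ_res = (-39.8 + 1000) × 1.019749 − 1000 = 979.163 − 1000 = -20.84‰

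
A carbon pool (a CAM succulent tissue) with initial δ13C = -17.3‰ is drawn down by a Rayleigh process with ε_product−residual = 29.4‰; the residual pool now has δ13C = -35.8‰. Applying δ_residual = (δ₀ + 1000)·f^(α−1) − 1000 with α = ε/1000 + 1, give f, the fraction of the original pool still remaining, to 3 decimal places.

0.524

α − 1 = ε/1000 = 0.0294
(δ_res + 1000)/(δ₀ + 1000) = (-35.8 + 1000)/(-17.3 + 1000) = 964.2/982.7 = 0.981174
f = 0.981174^(1/0.0294) = exp(ln(0.981174)/0.0294) = exp(-0.01901/0.0294)
f = exp(-0.6464) = 0.5239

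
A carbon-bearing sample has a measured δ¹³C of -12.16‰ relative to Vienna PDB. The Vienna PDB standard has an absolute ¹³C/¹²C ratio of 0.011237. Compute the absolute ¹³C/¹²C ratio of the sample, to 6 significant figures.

0.0111004

R_sample = R_standard × (δ¹³C/1000 + 1)
R_sample = 0.011237 × (-12.16/1000 + 1) = 0.011237 × 0.987840
R_sample = 0.0111004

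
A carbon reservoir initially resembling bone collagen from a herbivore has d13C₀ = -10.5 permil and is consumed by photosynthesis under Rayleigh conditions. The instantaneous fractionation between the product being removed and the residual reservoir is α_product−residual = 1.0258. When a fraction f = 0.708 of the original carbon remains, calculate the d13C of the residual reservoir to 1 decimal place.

-19.3 permil

Rayleigh residual: δ_res = (δ₀ + 1000)·f^(α−1) − 1000
α − 1 = 0.02580
f^(α−1) = 0.708^(0.02580) = 0.991131
δ_res = (-10.5 + 1000) × 0.991131 − 1000 = 980.724 − 1000 = -19.28 permil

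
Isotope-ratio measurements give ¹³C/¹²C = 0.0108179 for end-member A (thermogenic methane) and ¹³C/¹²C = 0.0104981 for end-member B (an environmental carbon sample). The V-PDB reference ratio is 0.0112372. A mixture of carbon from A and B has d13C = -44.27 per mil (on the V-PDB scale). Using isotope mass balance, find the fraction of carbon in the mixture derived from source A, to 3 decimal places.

0.756

δ_A = (0.0108179/0.0112372 − 1)×1000 = (0.962686 − 1)×1000 = -37.314 per mil
δ_B = (0.0104981/0.0112372 − 1)×1000 = (0.934227 − 1)×1000 = -65.773 per mil
f_A = (δ_mix − δ_B)/(δ_A − δ_B) = (-44.27 − (-65.773))/(-37.314 − (-65.773))
f_A = 21.503 / 28.459 = 0.7556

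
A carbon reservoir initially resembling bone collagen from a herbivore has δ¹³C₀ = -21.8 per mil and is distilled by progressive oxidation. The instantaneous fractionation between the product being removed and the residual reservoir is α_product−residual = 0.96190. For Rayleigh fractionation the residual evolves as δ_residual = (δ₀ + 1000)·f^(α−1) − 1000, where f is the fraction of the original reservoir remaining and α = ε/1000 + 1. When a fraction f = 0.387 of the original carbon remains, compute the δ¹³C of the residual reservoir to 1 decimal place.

14.2 per mil

Rayleigh residual: δ_res = (δ₀ + 1000)·f^(α−1) − 1000
α − 1 = -0.03810
f^(α−1) = 0.387^(-0.03810) = 1.036832
δ_res = (-21.8 + 1000) × 1.036832 − 1000 = 1014.229 − 1000 = 14.23 per mil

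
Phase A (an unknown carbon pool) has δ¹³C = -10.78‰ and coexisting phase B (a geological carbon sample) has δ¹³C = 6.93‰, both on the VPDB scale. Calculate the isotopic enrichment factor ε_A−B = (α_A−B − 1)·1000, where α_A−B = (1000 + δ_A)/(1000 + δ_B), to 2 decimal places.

-17.59‰

α_A−B = (1000 + -10.78) / (1000 + 6.93) = 989.22 / 1006.93 = 0.982412
ε_A−B = (0.982412 − 1) × 1000 = -17.588‰
(The approximation ε ≈ δ_A − δ_B would give -17.71‰.)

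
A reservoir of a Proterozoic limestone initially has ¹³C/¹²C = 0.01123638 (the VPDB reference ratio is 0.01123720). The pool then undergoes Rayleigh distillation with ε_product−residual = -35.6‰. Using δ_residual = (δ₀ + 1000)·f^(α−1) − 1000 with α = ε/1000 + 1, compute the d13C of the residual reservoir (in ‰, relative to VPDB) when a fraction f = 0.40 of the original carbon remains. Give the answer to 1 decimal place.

33.1‰

δ₀ = (0.01123638/0.01123720 − 1)×1000 = (0.999927 − 1)×1000 = -0.073‰
α − 1 = ε/1000 = -0.0356
f^(α−1) = 0.40^(-0.0356) = 1.033158
δ_res = (-0.073 + 1000) × 1.033158 − 1000 = 1033.082 − 1000 = 33.08‰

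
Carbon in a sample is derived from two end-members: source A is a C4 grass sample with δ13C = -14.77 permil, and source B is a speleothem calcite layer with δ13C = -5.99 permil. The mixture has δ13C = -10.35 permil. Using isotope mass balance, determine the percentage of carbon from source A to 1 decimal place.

49.7%

δ_mix = f_A·δ_A + (1 − f_A)·δ_B  ⇒  f_A = (δ_mix − δ_B)/(δ_A − δ_B)
f_A = (-10.35 − (-5.99)) / (-14.77 − (-5.99))
f_A = -4.36 / -8.78 = 0.4966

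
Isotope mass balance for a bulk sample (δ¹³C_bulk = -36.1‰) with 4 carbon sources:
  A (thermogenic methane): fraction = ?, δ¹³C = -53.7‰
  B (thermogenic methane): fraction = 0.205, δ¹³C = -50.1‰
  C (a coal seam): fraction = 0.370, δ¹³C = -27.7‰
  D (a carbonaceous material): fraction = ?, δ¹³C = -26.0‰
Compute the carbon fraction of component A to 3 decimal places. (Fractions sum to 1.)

0.164

Let f_A and f_D be the unknown fractions; fractions sum to 1 so f_A + f_D = 0.425.
Mass balance: Σ fᵢ·δᵢ = δ_bulk ⇒ f_A·(-53.7) + f_D·(-26.0) = -36.1 − (-20.520) = -15.581
Substitute f_D = 0.425 − f_A:
f_A·(-53.7 − -26.0) = -15.581 − 0.425×(-26.0) = -4.531
f_A = -4.531 / -27.7 = 0.1636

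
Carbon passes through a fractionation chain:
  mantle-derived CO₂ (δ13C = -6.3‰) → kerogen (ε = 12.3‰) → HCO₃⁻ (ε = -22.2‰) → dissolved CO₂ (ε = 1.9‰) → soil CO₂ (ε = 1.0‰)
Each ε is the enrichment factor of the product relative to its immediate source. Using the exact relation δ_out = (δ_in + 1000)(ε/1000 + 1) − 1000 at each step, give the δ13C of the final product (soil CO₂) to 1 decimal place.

step 1: δ = (-6.30 + 1000)·(12.3/1000 + 1) − 1000 = 5.92‰
step 2: δ = (5.92 + 1000)·(-22.2/1000 + 1) − 1000 = -16.41‰
step 3: δ = (-16.41 + 1000)·(1.9/1000 + 1) − 1000 = -14.54‰
step 4: δ = (-14.54 + 1000)·(1.0/1000 + 1) − 1000 = -13.55‰

-13.6‰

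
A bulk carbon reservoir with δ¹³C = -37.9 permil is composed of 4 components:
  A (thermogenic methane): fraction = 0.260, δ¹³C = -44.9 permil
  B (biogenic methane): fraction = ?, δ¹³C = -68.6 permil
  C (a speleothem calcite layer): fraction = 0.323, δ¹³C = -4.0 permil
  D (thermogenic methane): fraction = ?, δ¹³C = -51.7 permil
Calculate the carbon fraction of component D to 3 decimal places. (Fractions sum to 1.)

Let f_D and f_B be the unknown fractions; fractions sum to 1 so f_D + f_B = 0.417.
Mass balance: Σ fᵢ·δᵢ = δ_bulk ⇒ f_D·(-51.7) + f_B·(-68.6) = -37.9 − (-12.966) = -24.934
Substitute f_B = 0.417 − f_D:
f_D·(-51.7 − -68.6) = -24.934 − 0.417×(-68.6) = 3.672
f_D = 3.672 / 16.9 = 0.2173

0.217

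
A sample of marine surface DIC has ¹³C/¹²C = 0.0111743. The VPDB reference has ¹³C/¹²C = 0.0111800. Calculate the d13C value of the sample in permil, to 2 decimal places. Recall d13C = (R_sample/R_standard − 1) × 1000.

-0.51 permil

d13C = (R_sample / R_standard − 1) × 1000
R_sample / R_standard = 0.0111743 / 0.0111800 = 0.999490
d13C = (0.999490 − 1) × 1000 = -0.510 permil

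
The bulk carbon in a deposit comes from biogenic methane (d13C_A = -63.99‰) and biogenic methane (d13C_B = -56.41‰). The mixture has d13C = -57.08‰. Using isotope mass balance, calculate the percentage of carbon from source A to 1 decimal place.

δ_mix = f_A·δ_A + (1 − f_A)·δ_B  ⇒  f_A = (δ_mix − δ_B)/(δ_A − δ_B)
f_A = (-57.08 − (-56.41)) / (-63.99 − (-56.41))
f_A = -0.67 / -7.58 = 0.0884

8.8%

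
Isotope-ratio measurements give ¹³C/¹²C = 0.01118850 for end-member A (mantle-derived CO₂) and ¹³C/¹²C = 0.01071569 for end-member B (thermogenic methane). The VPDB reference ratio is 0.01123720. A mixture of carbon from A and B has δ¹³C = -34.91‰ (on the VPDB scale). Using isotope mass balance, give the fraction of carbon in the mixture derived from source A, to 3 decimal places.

δ_A = (0.01118850/0.01123720 − 1)×1000 = (0.995666 − 1)×1000 = -4.334‰
δ_B = (0.01071569/0.01123720 − 1)×1000 = (0.953591 − 1)×1000 = -46.409‰
f_A = (δ_mix − δ_B)/(δ_A − δ_B) = (-34.91 − (-46.409))/(-4.334 − (-46.409))
f_A = 11.499 / 42.075 = 0.2733

0.273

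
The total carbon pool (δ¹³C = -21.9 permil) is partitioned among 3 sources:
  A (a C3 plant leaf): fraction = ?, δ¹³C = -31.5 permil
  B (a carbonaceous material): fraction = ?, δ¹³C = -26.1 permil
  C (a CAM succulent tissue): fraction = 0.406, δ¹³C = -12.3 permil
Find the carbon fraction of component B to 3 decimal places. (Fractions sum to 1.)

Let f_B and f_A be the unknown fractions; fractions sum to 1 so f_B + f_A = 0.594.
Mass balance: Σ fᵢ·δᵢ = δ_bulk ⇒ f_B·(-26.1) + f_A·(-31.5) = -21.9 − (-4.994) = -16.906
Substitute f_A = 0.594 − f_B:
f_B·(-26.1 − -31.5) = -16.906 − 0.594×(-31.5) = 1.805
f_B = 1.805 / 5.4 = 0.3342

0.334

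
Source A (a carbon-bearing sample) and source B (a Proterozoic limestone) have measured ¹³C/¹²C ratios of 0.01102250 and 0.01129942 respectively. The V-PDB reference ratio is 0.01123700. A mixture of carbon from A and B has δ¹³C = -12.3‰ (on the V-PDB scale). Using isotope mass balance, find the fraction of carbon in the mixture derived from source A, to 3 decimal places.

δ_A = (0.01102250/0.01123700 − 1)×1000 = (0.980911 − 1)×1000 = -19.089‰
δ_B = (0.01129942/0.01123700 − 1)×1000 = (1.005555 − 1)×1000 = 5.555‰
f_A = (δ_mix − δ_B)/(δ_A − δ_B) = (-12.3 − (5.555))/(-19.089 − (5.555))
f_A = -17.855 / -24.644 = 0.7245

0.725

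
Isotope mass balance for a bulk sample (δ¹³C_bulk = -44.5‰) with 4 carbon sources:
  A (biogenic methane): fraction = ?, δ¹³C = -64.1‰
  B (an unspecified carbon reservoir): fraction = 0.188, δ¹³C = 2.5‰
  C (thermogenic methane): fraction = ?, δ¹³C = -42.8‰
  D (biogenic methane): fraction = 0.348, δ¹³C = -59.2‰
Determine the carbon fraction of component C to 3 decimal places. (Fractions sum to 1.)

Let f_C and f_A be the unknown fractions; fractions sum to 1 so f_C + f_A = 0.464.
Mass balance: Σ fᵢ·δᵢ = δ_bulk ⇒ f_C·(-42.8) + f_A·(-64.1) = -44.5 − (-20.132) = -24.368
Substitute f_A = 0.464 − f_C:
f_C·(-42.8 − -64.1) = -24.368 − 0.464×(-64.1) = 5.374
f_C = 5.374 / 21.3 = 0.2523

0.252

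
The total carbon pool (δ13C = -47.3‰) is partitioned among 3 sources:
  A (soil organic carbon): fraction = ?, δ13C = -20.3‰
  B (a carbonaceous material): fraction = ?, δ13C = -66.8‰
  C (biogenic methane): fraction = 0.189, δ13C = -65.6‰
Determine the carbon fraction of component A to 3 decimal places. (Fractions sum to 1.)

Let f_A and f_B be the unknown fractions; fractions sum to 1 so f_A + f_B = 0.811.
Mass balance: Σ fᵢ·δᵢ = δ_bulk ⇒ f_A·(-20.3) + f_B·(-66.8) = -47.3 − (-12.398) = -34.902
Substitute f_B = 0.811 − f_A:
f_A·(-20.3 − -66.8) = -34.902 − 0.811×(-66.8) = 19.273
f_A = 19.273 / 46.5 = 0.4145

0.414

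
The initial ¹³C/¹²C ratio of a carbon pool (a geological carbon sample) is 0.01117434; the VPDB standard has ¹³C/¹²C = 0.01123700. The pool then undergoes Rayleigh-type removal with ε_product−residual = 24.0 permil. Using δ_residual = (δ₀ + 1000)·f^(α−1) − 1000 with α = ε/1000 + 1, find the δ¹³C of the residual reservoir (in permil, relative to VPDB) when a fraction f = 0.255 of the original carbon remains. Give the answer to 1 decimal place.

δ₀ = (0.01117434/0.01123700 − 1)×1000 = (0.994424 − 1)×1000 = -5.576 permil
α − 1 = ε/1000 = 0.0240
f^(α−1) = 0.255^(0.0240) = 0.967736
δ_res = (-5.576 + 1000) × 0.967736 − 1000 = 962.340 − 1000 = -37.66 permil

-37.7 permil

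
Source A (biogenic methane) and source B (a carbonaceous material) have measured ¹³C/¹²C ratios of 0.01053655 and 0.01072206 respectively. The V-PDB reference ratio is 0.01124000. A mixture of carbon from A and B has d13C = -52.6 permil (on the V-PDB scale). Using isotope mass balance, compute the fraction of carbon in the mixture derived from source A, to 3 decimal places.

0.395

δ_A = (0.01053655/0.01124000 − 1)×1000 = (0.937415 − 1)×1000 = -62.585 permil
δ_B = (0.01072206/0.01124000 − 1)×1000 = (0.953920 − 1)×1000 = -46.080 permil
f_A = (δ_mix − δ_B)/(δ_A − δ_B) = (-52.6 − (-46.080))/(-62.585 − (-46.080))
f_A = -6.520 / -16.504 = 0.3950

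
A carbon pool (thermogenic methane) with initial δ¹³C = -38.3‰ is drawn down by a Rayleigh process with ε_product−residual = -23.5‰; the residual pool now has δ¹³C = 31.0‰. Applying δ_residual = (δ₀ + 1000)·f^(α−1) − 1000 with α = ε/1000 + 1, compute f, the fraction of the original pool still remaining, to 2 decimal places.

α − 1 = ε/1000 = -0.0235
(δ_res + 1000)/(δ₀ + 1000) = (31.0 + 1000)/(-38.3 + 1000) = 1031.0/961.7 = 1.072060
f = 1.072060^(1/-0.0235) = exp(ln(1.072060)/-0.0235) = exp(0.06958/-0.0235)
f = exp(-2.9609) = 0.0518

0.05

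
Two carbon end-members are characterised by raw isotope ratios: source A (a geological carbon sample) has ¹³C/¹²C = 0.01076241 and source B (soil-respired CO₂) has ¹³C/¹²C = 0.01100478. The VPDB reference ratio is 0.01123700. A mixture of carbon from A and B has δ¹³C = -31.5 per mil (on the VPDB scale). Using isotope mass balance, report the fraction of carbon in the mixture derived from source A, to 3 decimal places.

0.502

δ_A = (0.01076241/0.01123700 − 1)×1000 = (0.957765 − 1)×1000 = -42.235 per mil
δ_B = (0.01100478/0.01123700 − 1)×1000 = (0.979334 − 1)×1000 = -20.666 per mil
f_A = (δ_mix − δ_B)/(δ_A − δ_B) = (-31.5 − (-20.666))/(-42.235 − (-20.666))
f_A = -10.834 / -21.569 = 0.5023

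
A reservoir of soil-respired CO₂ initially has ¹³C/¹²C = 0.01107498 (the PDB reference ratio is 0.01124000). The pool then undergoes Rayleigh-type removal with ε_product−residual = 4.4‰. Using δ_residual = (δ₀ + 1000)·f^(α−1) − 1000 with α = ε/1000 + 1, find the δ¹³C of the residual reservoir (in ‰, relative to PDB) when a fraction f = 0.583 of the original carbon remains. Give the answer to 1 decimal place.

-17.0‰

δ₀ = (0.01107498/0.01124000 − 1)×1000 = (0.985319 − 1)×1000 = -14.681‰
α − 1 = ε/1000 = 0.0044
f^(α−1) = 0.583^(0.0044) = 0.997629
δ_res = (-14.681 + 1000) × 0.997629 − 1000 = 982.982 − 1000 = -17.02‰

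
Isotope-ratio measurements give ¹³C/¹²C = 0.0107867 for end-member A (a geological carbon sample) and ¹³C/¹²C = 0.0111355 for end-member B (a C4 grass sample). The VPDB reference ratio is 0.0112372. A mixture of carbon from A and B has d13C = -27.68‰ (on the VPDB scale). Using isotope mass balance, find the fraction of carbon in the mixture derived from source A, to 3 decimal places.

0.600

δ_A = (0.0107867/0.0112372 − 1)×1000 = (0.959910 − 1)×1000 = -40.090‰
δ_B = (0.0111355/0.0112372 − 1)×1000 = (0.990950 − 1)×1000 = -9.050‰
f_A = (δ_mix − δ_B)/(δ_A − δ_B) = (-27.68 − (-9.050))/(-40.090 − (-9.050))
f_A = -18.630 / -31.040 = 0.6002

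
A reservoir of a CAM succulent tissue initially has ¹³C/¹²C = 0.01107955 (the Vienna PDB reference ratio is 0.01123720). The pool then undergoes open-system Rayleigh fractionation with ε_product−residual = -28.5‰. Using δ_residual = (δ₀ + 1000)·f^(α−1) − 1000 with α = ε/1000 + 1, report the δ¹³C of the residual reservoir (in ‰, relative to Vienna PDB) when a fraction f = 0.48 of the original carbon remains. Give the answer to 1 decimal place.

6.8‰

δ₀ = (0.01107955/0.01123720 − 1)×1000 = (0.985971 − 1)×1000 = -14.029‰
α − 1 = ε/1000 = -0.0285
f^(α−1) = 0.48^(-0.0285) = 1.021138
δ_res = (-14.029 + 1000) × 1.021138 − 1000 = 1006.813 − 1000 = 6.81‰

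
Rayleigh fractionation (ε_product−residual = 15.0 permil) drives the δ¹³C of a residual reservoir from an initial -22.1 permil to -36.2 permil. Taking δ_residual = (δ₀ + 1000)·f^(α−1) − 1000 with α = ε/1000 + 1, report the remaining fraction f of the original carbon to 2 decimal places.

0.38

α − 1 = ε/1000 = 0.0150
(δ_res + 1000)/(δ₀ + 1000) = (-36.2 + 1000)/(-22.1 + 1000) = 963.8/977.9 = 0.985581
f = 0.985581^(1/0.0150) = exp(ln(0.985581)/0.0150) = exp(-0.01452/0.0150)
f = exp(-0.9682) = 0.3798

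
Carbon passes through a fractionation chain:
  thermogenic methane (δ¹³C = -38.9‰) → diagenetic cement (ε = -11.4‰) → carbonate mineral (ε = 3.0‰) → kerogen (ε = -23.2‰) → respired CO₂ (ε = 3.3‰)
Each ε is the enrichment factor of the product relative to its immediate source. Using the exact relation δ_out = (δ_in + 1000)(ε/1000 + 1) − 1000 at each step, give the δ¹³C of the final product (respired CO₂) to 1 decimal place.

step 1: δ = (-38.90 + 1000)·(-11.4/1000 + 1) − 1000 = -49.86‰
step 2: δ = (-49.86 + 1000)·(3.0/1000 + 1) − 1000 = -47.01‰
step 3: δ = (-47.01 + 1000)·(-23.2/1000 + 1) − 1000 = -69.12‰
step 4: δ = (-69.12 + 1000)·(3.3/1000 + 1) − 1000 = -66.04‰

-66.0‰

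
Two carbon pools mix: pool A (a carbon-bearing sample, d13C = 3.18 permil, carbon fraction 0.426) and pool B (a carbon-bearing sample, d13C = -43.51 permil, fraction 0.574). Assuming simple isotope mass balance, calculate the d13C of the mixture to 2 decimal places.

δ_mix = f_A·δ_A + f_B·δ_B
δ_mix = 0.426 × (3.18) + 0.574 × (-43.51)
δ_mix = 1.355 + -24.975 = -23.620 permil

-23.62 permil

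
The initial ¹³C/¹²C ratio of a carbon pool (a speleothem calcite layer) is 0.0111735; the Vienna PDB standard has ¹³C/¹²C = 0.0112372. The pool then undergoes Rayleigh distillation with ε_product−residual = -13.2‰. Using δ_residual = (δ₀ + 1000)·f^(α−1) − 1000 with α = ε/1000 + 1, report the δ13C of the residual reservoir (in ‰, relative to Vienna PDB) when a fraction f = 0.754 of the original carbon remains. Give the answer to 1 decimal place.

-2.0‰

δ₀ = (0.0111735/0.0112372 − 1)×1000 = (0.994331 − 1)×1000 = -5.669‰
α − 1 = ε/1000 = -0.0132
f^(α−1) = 0.754^(-0.0132) = 1.003734
δ_res = (-5.669 + 1000) × 1.003734 − 1000 = 998.044 − 1000 = -1.96‰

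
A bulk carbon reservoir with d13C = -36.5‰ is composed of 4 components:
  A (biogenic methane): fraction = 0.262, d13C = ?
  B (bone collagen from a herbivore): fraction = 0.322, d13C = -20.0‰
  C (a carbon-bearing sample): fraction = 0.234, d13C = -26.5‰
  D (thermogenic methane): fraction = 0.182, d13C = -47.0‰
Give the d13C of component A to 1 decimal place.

Isotope mass balance: δ_bulk = Σ fᵢ·δᵢ.
-36.5 = 0.262×δ_A + 0.322×(-20.0) + 0.234×(-26.5) + 0.182×(-47.0)
0.262·δ_A = -36.5 − (-21.195) = -15.305
δ_A = -15.305 / 0.262 = -58.42‰

-58.4‰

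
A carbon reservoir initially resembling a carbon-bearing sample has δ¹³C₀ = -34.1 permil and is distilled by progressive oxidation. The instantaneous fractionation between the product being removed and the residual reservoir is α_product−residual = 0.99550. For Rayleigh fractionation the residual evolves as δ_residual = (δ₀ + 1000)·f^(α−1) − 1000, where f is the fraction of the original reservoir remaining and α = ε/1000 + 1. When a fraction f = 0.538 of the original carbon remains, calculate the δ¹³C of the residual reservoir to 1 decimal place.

-31.4 permil

Rayleigh residual: δ_res = (δ₀ + 1000)·f^(α−1) − 1000
α − 1 = -0.00450
f^(α−1) = 0.538^(-0.00450) = 1.002793
δ_res = (-34.1 + 1000) × 1.002793 − 1000 = 968.598 − 1000 = -31.40 permil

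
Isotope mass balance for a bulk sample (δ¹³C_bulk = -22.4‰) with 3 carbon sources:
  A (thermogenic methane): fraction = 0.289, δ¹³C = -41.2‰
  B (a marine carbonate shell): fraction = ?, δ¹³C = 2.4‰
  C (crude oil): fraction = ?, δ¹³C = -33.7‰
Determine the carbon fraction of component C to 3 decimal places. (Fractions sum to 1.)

0.338

Let f_C and f_B be the unknown fractions; fractions sum to 1 so f_C + f_B = 0.711.
Mass balance: Σ fᵢ·δᵢ = δ_bulk ⇒ f_C·(-33.7) + f_B·(2.4) = -22.4 − (-11.907) = -10.493
Substitute f_B = 0.711 − f_C:
f_C·(-33.7 − 2.4) = -10.493 − 0.711×(2.4) = -12.200
f_C = -12.200 / -36.1 = 0.3379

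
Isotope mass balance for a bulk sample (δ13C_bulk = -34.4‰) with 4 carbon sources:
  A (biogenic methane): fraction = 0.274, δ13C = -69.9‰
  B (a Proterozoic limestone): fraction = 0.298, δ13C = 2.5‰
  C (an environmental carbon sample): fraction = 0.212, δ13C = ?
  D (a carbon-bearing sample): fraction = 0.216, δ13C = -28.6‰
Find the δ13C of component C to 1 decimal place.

-46.3‰

Isotope mass balance: δ_bulk = Σ fᵢ·δᵢ.
-34.4 = 0.274×(-69.9) + 0.298×(2.5) + 0.212×δ_C + 0.216×(-28.6)
0.212·δ_C = -34.4 − (-24.585) = -9.815
δ_C = -9.815 / 0.212 = -46.30‰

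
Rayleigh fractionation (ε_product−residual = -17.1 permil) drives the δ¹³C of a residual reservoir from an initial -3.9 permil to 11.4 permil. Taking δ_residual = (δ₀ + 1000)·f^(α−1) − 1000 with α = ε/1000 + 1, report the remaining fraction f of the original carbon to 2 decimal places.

α − 1 = ε/1000 = -0.0171
(δ_res + 1000)/(δ₀ + 1000) = (11.4 + 1000)/(-3.9 + 1000) = 1011.4/996.1 = 1.015360
f = 1.015360^(1/-0.0171) = exp(ln(1.015360)/-0.0171) = exp(0.01524/-0.0171)
f = exp(-0.8914) = 0.4101

0.41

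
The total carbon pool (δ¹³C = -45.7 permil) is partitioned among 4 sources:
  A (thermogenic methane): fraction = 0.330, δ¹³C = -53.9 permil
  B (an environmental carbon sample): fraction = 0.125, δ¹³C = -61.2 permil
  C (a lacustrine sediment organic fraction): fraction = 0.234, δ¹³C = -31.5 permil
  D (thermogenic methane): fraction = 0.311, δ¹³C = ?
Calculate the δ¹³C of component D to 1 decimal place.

Isotope mass balance: δ_bulk = Σ fᵢ·δᵢ.
-45.7 = 0.330×(-53.9) + 0.125×(-61.2) + 0.234×(-31.5) + 0.311×δ_D
0.311·δ_D = -45.7 − (-32.808) = -12.892
δ_D = -12.892 / 0.311 = -41.45 permil

-41.5 permil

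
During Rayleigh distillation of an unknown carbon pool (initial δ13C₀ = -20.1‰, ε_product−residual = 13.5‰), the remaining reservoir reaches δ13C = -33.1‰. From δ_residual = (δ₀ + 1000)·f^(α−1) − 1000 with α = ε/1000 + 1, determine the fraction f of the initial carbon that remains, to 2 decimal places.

0.37

α − 1 = ε/1000 = 0.0135
(δ_res + 1000)/(δ₀ + 1000) = (-33.1 + 1000)/(-20.1 + 1000) = 966.9/979.9 = 0.986733
f = 0.986733^(1/0.0135) = exp(ln(0.986733)/0.0135) = exp(-0.01336/0.0135)
f = exp(-0.9893) = 0.3718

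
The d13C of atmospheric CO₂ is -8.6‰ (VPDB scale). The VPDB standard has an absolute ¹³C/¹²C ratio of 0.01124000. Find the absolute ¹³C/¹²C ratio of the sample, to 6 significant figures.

R_sample = R_standard × (d13C/1000 + 1)
R_sample = 0.01124000 × (-8.6/1000 + 1) = 0.01124000 × 0.991400
R_sample = 0.0111433

0.0111433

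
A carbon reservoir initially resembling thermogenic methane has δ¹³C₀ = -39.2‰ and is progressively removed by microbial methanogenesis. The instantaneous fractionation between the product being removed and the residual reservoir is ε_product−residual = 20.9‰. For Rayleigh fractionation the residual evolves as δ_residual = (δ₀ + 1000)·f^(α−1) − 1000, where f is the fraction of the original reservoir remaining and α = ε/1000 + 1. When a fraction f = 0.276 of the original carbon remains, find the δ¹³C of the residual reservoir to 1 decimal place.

-64.7‰

Rayleigh residual: δ_res = (δ₀ + 1000)·f^(α−1) − 1000
α = ε/1000 + 1 = 1.02090, so α − 1 = 0.02090
f^(α−1) = 0.276^(0.02090) = 0.973453
δ_res = (-39.2 + 1000) × 0.973453 − 1000 = 935.294 − 1000 = -64.71‰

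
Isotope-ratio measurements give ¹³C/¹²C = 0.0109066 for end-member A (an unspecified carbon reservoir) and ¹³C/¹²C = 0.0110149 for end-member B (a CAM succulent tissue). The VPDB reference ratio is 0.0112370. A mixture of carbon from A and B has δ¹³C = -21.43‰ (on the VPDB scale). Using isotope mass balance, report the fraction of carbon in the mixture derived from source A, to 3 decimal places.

δ_A = (0.0109066/0.0112370 − 1)×1000 = (0.970597 − 1)×1000 = -29.403‰
δ_B = (0.0110149/0.0112370 − 1)×1000 = (0.980235 − 1)×1000 = -19.765‰
f_A = (δ_mix − δ_B)/(δ_A − δ_B) = (-21.43 − (-19.765))/(-29.403 − (-19.765))
f_A = -1.665 / -9.638 = 0.1728

0.173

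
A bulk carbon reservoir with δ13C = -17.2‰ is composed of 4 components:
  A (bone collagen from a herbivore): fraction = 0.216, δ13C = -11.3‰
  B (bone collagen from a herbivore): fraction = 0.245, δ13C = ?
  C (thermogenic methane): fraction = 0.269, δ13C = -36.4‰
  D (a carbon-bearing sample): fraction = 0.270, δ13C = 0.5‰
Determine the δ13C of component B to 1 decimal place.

Isotope mass balance: δ_bulk = Σ fᵢ·δᵢ.
-17.2 = 0.216×(-11.3) + 0.245×δ_B + 0.269×(-36.4) + 0.270×(0.5)
0.245·δ_B = -17.2 − (-12.097) = -5.103
δ_B = -5.103 / 0.245 = -20.83‰

-20.8‰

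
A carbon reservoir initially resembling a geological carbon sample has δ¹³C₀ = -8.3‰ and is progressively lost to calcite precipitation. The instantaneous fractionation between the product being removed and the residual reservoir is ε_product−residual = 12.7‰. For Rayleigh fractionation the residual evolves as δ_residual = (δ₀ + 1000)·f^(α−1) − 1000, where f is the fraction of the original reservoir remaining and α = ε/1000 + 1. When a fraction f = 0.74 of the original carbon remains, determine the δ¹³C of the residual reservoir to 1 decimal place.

Rayleigh residual: δ_res = (δ₀ + 1000)·f^(α−1) − 1000
α = ε/1000 + 1 = 1.01270, so α − 1 = 0.01270
f^(α−1) = 0.74^(0.01270) = 0.996183
δ_res = (-8.3 + 1000) × 0.996183 − 1000 = 987.915 − 1000 = -12.09‰

-12.1‰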